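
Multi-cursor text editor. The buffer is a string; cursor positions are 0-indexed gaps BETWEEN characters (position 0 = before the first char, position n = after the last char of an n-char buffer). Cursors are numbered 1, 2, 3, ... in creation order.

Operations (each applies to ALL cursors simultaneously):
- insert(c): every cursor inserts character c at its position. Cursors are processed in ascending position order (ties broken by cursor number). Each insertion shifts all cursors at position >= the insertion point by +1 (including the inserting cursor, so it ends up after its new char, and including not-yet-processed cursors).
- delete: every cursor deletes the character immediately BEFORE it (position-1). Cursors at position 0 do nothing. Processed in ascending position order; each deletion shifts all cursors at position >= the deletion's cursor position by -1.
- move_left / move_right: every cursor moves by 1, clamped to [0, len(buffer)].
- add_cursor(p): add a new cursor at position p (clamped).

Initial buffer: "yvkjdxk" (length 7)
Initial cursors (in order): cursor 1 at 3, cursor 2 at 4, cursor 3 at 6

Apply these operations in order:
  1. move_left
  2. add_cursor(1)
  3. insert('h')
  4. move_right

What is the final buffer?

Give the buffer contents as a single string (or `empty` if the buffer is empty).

Answer: yhvhkhjdhxk

Derivation:
After op 1 (move_left): buffer="yvkjdxk" (len 7), cursors c1@2 c2@3 c3@5, authorship .......
After op 2 (add_cursor(1)): buffer="yvkjdxk" (len 7), cursors c4@1 c1@2 c2@3 c3@5, authorship .......
After op 3 (insert('h')): buffer="yhvhkhjdhxk" (len 11), cursors c4@2 c1@4 c2@6 c3@9, authorship .4.1.2..3..
After op 4 (move_right): buffer="yhvhkhjdhxk" (len 11), cursors c4@3 c1@5 c2@7 c3@10, authorship .4.1.2..3..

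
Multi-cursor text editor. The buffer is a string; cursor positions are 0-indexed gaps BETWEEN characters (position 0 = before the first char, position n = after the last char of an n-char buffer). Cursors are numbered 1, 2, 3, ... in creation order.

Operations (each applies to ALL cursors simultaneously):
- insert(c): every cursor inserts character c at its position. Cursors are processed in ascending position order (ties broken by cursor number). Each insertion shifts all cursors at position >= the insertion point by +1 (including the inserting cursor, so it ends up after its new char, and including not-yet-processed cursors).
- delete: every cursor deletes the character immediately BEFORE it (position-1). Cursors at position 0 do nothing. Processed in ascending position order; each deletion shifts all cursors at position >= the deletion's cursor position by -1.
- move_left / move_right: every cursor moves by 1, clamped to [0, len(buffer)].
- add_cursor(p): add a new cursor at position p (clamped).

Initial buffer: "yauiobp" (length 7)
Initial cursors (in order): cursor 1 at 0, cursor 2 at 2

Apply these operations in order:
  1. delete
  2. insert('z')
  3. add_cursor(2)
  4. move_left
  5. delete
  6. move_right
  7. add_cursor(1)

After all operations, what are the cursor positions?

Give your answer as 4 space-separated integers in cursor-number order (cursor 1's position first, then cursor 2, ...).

Answer: 1 1 1 1

Derivation:
After op 1 (delete): buffer="yuiobp" (len 6), cursors c1@0 c2@1, authorship ......
After op 2 (insert('z')): buffer="zyzuiobp" (len 8), cursors c1@1 c2@3, authorship 1.2.....
After op 3 (add_cursor(2)): buffer="zyzuiobp" (len 8), cursors c1@1 c3@2 c2@3, authorship 1.2.....
After op 4 (move_left): buffer="zyzuiobp" (len 8), cursors c1@0 c3@1 c2@2, authorship 1.2.....
After op 5 (delete): buffer="zuiobp" (len 6), cursors c1@0 c2@0 c3@0, authorship 2.....
After op 6 (move_right): buffer="zuiobp" (len 6), cursors c1@1 c2@1 c3@1, authorship 2.....
After op 7 (add_cursor(1)): buffer="zuiobp" (len 6), cursors c1@1 c2@1 c3@1 c4@1, authorship 2.....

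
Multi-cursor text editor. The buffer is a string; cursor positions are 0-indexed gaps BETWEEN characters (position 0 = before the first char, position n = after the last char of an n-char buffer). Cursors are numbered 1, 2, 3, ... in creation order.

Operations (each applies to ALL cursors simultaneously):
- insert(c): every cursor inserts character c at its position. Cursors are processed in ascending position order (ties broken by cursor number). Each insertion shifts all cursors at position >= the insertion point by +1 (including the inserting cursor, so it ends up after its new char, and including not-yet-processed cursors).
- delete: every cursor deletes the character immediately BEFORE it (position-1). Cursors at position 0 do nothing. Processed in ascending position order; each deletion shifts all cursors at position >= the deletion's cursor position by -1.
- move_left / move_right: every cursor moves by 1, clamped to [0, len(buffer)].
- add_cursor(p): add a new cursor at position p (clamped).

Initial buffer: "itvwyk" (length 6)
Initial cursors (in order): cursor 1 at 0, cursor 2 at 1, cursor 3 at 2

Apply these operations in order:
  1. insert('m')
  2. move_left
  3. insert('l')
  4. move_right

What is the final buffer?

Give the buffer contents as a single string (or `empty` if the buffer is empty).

Answer: lmilmtlmvwyk

Derivation:
After op 1 (insert('m')): buffer="mimtmvwyk" (len 9), cursors c1@1 c2@3 c3@5, authorship 1.2.3....
After op 2 (move_left): buffer="mimtmvwyk" (len 9), cursors c1@0 c2@2 c3@4, authorship 1.2.3....
After op 3 (insert('l')): buffer="lmilmtlmvwyk" (len 12), cursors c1@1 c2@4 c3@7, authorship 11.22.33....
After op 4 (move_right): buffer="lmilmtlmvwyk" (len 12), cursors c1@2 c2@5 c3@8, authorship 11.22.33....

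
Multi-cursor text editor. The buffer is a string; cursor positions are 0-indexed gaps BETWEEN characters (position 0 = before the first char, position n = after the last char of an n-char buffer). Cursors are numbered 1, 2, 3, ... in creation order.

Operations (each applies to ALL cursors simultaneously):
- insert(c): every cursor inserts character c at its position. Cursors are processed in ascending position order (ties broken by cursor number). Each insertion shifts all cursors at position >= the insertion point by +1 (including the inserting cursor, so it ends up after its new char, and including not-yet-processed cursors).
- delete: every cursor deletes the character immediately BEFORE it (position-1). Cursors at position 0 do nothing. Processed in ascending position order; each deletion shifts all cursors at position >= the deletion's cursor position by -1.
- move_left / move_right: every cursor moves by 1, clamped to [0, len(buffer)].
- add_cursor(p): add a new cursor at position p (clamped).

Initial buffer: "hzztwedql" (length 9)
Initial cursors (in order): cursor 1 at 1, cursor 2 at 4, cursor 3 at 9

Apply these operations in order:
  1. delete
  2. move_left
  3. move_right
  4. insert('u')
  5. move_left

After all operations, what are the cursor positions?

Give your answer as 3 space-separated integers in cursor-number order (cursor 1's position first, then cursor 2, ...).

After op 1 (delete): buffer="zzwedq" (len 6), cursors c1@0 c2@2 c3@6, authorship ......
After op 2 (move_left): buffer="zzwedq" (len 6), cursors c1@0 c2@1 c3@5, authorship ......
After op 3 (move_right): buffer="zzwedq" (len 6), cursors c1@1 c2@2 c3@6, authorship ......
After op 4 (insert('u')): buffer="zuzuwedqu" (len 9), cursors c1@2 c2@4 c3@9, authorship .1.2....3
After op 5 (move_left): buffer="zuzuwedqu" (len 9), cursors c1@1 c2@3 c3@8, authorship .1.2....3

Answer: 1 3 8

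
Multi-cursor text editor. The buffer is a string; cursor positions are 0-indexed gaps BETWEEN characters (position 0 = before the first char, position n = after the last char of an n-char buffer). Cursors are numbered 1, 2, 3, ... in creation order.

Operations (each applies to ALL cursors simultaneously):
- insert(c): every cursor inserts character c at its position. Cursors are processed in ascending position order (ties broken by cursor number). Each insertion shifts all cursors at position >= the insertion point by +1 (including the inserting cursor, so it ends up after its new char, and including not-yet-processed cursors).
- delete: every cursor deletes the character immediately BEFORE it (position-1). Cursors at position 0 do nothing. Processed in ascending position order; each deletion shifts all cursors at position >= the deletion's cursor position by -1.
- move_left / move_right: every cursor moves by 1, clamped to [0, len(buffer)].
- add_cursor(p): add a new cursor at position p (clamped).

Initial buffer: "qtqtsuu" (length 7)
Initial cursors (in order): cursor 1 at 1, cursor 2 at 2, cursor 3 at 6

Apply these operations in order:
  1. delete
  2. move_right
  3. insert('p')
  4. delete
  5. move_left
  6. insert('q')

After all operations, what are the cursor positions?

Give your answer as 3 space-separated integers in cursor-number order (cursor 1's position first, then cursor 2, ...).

After op 1 (delete): buffer="qtsu" (len 4), cursors c1@0 c2@0 c3@3, authorship ....
After op 2 (move_right): buffer="qtsu" (len 4), cursors c1@1 c2@1 c3@4, authorship ....
After op 3 (insert('p')): buffer="qpptsup" (len 7), cursors c1@3 c2@3 c3@7, authorship .12...3
After op 4 (delete): buffer="qtsu" (len 4), cursors c1@1 c2@1 c3@4, authorship ....
After op 5 (move_left): buffer="qtsu" (len 4), cursors c1@0 c2@0 c3@3, authorship ....
After op 6 (insert('q')): buffer="qqqtsqu" (len 7), cursors c1@2 c2@2 c3@6, authorship 12...3.

Answer: 2 2 6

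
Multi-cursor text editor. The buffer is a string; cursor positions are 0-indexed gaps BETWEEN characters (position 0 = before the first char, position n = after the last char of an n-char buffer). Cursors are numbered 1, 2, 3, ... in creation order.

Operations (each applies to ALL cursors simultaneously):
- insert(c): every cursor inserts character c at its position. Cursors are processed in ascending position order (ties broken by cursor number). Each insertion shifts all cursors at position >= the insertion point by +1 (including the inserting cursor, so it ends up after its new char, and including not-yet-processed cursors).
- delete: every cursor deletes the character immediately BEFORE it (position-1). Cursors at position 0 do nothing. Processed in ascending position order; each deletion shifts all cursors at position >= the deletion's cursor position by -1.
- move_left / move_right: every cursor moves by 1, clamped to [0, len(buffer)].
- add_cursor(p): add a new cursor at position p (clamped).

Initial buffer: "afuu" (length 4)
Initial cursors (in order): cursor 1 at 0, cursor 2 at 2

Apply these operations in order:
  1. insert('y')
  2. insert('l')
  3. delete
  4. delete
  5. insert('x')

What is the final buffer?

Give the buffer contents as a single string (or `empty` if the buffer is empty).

After op 1 (insert('y')): buffer="yafyuu" (len 6), cursors c1@1 c2@4, authorship 1..2..
After op 2 (insert('l')): buffer="ylafyluu" (len 8), cursors c1@2 c2@6, authorship 11..22..
After op 3 (delete): buffer="yafyuu" (len 6), cursors c1@1 c2@4, authorship 1..2..
After op 4 (delete): buffer="afuu" (len 4), cursors c1@0 c2@2, authorship ....
After op 5 (insert('x')): buffer="xafxuu" (len 6), cursors c1@1 c2@4, authorship 1..2..

Answer: xafxuu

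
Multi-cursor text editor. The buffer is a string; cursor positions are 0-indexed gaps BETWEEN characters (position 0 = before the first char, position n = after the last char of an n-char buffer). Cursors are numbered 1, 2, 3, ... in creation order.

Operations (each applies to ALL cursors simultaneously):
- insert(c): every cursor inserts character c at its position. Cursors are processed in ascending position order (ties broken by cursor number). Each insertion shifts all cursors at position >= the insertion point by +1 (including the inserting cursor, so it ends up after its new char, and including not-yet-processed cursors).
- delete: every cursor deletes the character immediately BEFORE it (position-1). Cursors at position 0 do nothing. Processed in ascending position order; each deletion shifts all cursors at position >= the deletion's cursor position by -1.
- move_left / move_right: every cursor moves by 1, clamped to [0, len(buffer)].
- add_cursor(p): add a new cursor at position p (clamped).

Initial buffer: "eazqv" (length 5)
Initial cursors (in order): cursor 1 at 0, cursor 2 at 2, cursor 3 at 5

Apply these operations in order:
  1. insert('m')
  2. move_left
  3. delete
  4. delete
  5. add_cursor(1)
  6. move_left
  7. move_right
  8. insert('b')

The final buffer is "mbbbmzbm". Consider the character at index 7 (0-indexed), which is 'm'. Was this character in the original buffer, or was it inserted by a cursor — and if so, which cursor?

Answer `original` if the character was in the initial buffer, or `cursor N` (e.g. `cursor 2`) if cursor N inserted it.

After op 1 (insert('m')): buffer="meamzqvm" (len 8), cursors c1@1 c2@4 c3@8, authorship 1..2...3
After op 2 (move_left): buffer="meamzqvm" (len 8), cursors c1@0 c2@3 c3@7, authorship 1..2...3
After op 3 (delete): buffer="memzqm" (len 6), cursors c1@0 c2@2 c3@5, authorship 1.2..3
After op 4 (delete): buffer="mmzm" (len 4), cursors c1@0 c2@1 c3@3, authorship 12.3
After op 5 (add_cursor(1)): buffer="mmzm" (len 4), cursors c1@0 c2@1 c4@1 c3@3, authorship 12.3
After op 6 (move_left): buffer="mmzm" (len 4), cursors c1@0 c2@0 c4@0 c3@2, authorship 12.3
After op 7 (move_right): buffer="mmzm" (len 4), cursors c1@1 c2@1 c4@1 c3@3, authorship 12.3
After op 8 (insert('b')): buffer="mbbbmzbm" (len 8), cursors c1@4 c2@4 c4@4 c3@7, authorship 11242.33
Authorship (.=original, N=cursor N): 1 1 2 4 2 . 3 3
Index 7: author = 3

Answer: cursor 3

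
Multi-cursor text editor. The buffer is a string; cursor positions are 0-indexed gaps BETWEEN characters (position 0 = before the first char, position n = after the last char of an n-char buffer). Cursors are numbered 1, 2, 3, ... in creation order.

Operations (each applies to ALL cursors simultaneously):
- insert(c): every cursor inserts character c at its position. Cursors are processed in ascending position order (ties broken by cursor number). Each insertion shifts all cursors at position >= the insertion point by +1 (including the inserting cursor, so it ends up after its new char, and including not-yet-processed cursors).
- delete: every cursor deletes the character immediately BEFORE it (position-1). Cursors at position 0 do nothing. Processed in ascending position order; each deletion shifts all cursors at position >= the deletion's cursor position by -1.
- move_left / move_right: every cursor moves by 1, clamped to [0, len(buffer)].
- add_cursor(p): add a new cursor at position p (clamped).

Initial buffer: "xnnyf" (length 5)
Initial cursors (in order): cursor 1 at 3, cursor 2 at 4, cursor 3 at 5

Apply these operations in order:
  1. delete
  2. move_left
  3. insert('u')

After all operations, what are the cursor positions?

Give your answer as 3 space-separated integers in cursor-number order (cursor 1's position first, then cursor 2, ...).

After op 1 (delete): buffer="xn" (len 2), cursors c1@2 c2@2 c3@2, authorship ..
After op 2 (move_left): buffer="xn" (len 2), cursors c1@1 c2@1 c3@1, authorship ..
After op 3 (insert('u')): buffer="xuuun" (len 5), cursors c1@4 c2@4 c3@4, authorship .123.

Answer: 4 4 4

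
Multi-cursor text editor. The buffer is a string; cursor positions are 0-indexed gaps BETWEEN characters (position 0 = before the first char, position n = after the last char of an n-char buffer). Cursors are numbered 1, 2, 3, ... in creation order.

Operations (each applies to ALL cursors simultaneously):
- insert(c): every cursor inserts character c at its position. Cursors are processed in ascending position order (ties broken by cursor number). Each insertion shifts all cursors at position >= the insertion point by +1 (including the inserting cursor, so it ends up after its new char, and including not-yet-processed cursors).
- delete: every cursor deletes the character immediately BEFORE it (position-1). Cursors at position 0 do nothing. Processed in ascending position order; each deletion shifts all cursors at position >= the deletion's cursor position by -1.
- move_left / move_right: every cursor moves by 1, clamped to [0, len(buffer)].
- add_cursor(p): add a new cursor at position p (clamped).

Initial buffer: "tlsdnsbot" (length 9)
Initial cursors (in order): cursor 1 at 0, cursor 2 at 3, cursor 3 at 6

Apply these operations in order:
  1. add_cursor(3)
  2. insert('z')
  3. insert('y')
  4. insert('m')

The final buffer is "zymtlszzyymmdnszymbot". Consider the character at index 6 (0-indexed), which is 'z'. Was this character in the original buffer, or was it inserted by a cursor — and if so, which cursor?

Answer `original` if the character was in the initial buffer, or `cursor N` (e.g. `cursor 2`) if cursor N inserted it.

After op 1 (add_cursor(3)): buffer="tlsdnsbot" (len 9), cursors c1@0 c2@3 c4@3 c3@6, authorship .........
After op 2 (insert('z')): buffer="ztlszzdnszbot" (len 13), cursors c1@1 c2@6 c4@6 c3@10, authorship 1...24...3...
After op 3 (insert('y')): buffer="zytlszzyydnszybot" (len 17), cursors c1@2 c2@9 c4@9 c3@14, authorship 11...2424...33...
After op 4 (insert('m')): buffer="zymtlszzyymmdnszymbot" (len 21), cursors c1@3 c2@12 c4@12 c3@18, authorship 111...242424...333...
Authorship (.=original, N=cursor N): 1 1 1 . . . 2 4 2 4 2 4 . . . 3 3 3 . . .
Index 6: author = 2

Answer: cursor 2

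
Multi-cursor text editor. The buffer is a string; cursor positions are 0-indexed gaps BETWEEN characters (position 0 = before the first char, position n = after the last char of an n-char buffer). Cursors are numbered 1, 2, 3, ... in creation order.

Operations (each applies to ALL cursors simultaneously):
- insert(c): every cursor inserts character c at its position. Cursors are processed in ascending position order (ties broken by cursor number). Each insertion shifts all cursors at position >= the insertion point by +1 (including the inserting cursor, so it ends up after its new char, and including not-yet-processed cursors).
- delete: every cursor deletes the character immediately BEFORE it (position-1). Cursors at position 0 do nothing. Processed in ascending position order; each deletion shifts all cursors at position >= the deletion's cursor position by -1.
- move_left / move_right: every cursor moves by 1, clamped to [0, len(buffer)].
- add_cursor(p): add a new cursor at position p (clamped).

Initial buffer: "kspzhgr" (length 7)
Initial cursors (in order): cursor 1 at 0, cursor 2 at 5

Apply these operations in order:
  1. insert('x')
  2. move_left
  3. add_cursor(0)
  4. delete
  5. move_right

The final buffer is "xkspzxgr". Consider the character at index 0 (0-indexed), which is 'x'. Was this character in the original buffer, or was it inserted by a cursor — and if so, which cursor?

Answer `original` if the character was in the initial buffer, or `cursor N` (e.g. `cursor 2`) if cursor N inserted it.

Answer: cursor 1

Derivation:
After op 1 (insert('x')): buffer="xkspzhxgr" (len 9), cursors c1@1 c2@7, authorship 1.....2..
After op 2 (move_left): buffer="xkspzhxgr" (len 9), cursors c1@0 c2@6, authorship 1.....2..
After op 3 (add_cursor(0)): buffer="xkspzhxgr" (len 9), cursors c1@0 c3@0 c2@6, authorship 1.....2..
After op 4 (delete): buffer="xkspzxgr" (len 8), cursors c1@0 c3@0 c2@5, authorship 1....2..
After op 5 (move_right): buffer="xkspzxgr" (len 8), cursors c1@1 c3@1 c2@6, authorship 1....2..
Authorship (.=original, N=cursor N): 1 . . . . 2 . .
Index 0: author = 1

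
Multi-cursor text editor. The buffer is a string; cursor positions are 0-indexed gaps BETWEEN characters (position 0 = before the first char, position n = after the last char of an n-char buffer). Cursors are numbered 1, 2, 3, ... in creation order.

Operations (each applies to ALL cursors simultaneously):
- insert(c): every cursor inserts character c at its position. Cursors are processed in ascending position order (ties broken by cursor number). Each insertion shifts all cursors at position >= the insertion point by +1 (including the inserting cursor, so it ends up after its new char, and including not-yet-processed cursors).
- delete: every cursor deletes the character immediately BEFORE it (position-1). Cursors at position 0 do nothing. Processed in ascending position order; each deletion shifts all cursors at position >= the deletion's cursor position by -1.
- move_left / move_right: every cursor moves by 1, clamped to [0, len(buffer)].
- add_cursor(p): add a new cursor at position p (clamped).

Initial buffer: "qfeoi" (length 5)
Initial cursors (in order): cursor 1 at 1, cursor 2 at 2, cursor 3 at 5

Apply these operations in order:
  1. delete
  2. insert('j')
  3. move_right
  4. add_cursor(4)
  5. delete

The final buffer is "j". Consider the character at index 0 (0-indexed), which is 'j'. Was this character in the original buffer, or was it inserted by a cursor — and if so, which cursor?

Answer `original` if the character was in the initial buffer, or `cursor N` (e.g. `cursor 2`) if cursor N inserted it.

Answer: cursor 1

Derivation:
After op 1 (delete): buffer="eo" (len 2), cursors c1@0 c2@0 c3@2, authorship ..
After op 2 (insert('j')): buffer="jjeoj" (len 5), cursors c1@2 c2@2 c3@5, authorship 12..3
After op 3 (move_right): buffer="jjeoj" (len 5), cursors c1@3 c2@3 c3@5, authorship 12..3
After op 4 (add_cursor(4)): buffer="jjeoj" (len 5), cursors c1@3 c2@3 c4@4 c3@5, authorship 12..3
After op 5 (delete): buffer="j" (len 1), cursors c1@1 c2@1 c3@1 c4@1, authorship 1
Authorship (.=original, N=cursor N): 1
Index 0: author = 1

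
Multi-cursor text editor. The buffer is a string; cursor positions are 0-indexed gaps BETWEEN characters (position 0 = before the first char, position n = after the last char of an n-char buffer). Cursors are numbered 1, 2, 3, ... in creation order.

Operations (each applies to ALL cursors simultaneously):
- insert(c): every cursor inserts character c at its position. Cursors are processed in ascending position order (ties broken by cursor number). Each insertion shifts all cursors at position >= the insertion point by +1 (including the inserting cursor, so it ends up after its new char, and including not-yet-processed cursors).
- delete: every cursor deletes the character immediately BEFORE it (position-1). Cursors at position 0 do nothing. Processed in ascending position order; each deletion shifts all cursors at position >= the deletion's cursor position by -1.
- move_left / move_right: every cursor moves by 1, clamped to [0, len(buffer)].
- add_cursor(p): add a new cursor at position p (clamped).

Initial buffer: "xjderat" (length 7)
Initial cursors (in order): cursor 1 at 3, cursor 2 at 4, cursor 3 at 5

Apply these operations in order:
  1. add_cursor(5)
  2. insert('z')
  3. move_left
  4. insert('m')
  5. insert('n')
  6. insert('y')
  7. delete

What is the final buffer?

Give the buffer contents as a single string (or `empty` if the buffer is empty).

Answer: xjdmnzemnzrzmmnnzat

Derivation:
After op 1 (add_cursor(5)): buffer="xjderat" (len 7), cursors c1@3 c2@4 c3@5 c4@5, authorship .......
After op 2 (insert('z')): buffer="xjdzezrzzat" (len 11), cursors c1@4 c2@6 c3@9 c4@9, authorship ...1.2.34..
After op 3 (move_left): buffer="xjdzezrzzat" (len 11), cursors c1@3 c2@5 c3@8 c4@8, authorship ...1.2.34..
After op 4 (insert('m')): buffer="xjdmzemzrzmmzat" (len 15), cursors c1@4 c2@7 c3@12 c4@12, authorship ...11.22.3344..
After op 5 (insert('n')): buffer="xjdmnzemnzrzmmnnzat" (len 19), cursors c1@5 c2@9 c3@16 c4@16, authorship ...111.222.334344..
After op 6 (insert('y')): buffer="xjdmnyzemnyzrzmmnnyyzat" (len 23), cursors c1@6 c2@11 c3@20 c4@20, authorship ...1111.2222.33434344..
After op 7 (delete): buffer="xjdmnzemnzrzmmnnzat" (len 19), cursors c1@5 c2@9 c3@16 c4@16, authorship ...111.222.334344..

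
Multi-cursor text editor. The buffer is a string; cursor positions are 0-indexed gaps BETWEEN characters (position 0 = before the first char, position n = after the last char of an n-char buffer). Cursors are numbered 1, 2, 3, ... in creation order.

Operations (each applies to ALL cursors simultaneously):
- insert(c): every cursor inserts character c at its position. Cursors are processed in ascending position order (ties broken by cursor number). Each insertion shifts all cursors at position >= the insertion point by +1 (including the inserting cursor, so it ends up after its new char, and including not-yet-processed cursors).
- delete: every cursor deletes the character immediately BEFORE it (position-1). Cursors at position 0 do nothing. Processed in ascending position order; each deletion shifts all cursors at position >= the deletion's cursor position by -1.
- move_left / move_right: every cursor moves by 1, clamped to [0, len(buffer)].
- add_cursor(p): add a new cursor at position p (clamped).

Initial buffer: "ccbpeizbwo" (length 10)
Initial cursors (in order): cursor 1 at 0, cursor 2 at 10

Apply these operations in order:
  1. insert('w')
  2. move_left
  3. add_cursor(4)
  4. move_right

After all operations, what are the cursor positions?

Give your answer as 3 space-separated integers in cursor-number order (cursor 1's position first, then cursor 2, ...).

After op 1 (insert('w')): buffer="wccbpeizbwow" (len 12), cursors c1@1 c2@12, authorship 1..........2
After op 2 (move_left): buffer="wccbpeizbwow" (len 12), cursors c1@0 c2@11, authorship 1..........2
After op 3 (add_cursor(4)): buffer="wccbpeizbwow" (len 12), cursors c1@0 c3@4 c2@11, authorship 1..........2
After op 4 (move_right): buffer="wccbpeizbwow" (len 12), cursors c1@1 c3@5 c2@12, authorship 1..........2

Answer: 1 12 5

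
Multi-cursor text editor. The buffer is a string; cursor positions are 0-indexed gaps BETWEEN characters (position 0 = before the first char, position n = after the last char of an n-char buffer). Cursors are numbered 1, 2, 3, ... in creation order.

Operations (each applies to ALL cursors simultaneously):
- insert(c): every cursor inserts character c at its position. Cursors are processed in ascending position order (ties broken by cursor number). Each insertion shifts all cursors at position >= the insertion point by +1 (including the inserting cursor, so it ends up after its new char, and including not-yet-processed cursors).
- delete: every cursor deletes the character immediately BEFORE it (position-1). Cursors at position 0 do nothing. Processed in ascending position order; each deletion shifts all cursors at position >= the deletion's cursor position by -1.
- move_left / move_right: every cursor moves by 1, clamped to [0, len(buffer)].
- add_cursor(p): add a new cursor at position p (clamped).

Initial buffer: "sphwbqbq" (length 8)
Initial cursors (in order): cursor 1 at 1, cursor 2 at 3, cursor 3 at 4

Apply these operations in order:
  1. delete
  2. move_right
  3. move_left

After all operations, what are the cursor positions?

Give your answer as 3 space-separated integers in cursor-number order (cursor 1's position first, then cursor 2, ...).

Answer: 0 1 1

Derivation:
After op 1 (delete): buffer="pbqbq" (len 5), cursors c1@0 c2@1 c3@1, authorship .....
After op 2 (move_right): buffer="pbqbq" (len 5), cursors c1@1 c2@2 c3@2, authorship .....
After op 3 (move_left): buffer="pbqbq" (len 5), cursors c1@0 c2@1 c3@1, authorship .....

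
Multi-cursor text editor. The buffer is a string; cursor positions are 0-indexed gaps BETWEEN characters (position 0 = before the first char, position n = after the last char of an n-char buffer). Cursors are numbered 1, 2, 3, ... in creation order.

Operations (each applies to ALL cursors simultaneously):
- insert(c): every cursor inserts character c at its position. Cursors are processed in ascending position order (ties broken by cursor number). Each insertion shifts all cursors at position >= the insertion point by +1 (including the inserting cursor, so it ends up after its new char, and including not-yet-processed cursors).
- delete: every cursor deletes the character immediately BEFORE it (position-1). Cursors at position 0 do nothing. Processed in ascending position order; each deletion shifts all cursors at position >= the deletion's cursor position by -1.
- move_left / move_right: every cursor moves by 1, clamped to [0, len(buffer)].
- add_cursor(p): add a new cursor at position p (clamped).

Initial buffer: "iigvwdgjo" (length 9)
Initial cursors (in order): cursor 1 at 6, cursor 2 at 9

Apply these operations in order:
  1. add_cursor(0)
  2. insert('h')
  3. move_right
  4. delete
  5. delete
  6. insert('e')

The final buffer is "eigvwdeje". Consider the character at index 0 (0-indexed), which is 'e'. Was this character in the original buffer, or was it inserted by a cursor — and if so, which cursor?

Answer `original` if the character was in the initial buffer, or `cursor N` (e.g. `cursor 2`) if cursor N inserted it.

After op 1 (add_cursor(0)): buffer="iigvwdgjo" (len 9), cursors c3@0 c1@6 c2@9, authorship .........
After op 2 (insert('h')): buffer="hiigvwdhgjoh" (len 12), cursors c3@1 c1@8 c2@12, authorship 3......1...2
After op 3 (move_right): buffer="hiigvwdhgjoh" (len 12), cursors c3@2 c1@9 c2@12, authorship 3......1...2
After op 4 (delete): buffer="higvwdhjo" (len 9), cursors c3@1 c1@7 c2@9, authorship 3.....1..
After op 5 (delete): buffer="igvwdj" (len 6), cursors c3@0 c1@5 c2@6, authorship ......
After op 6 (insert('e')): buffer="eigvwdeje" (len 9), cursors c3@1 c1@7 c2@9, authorship 3.....1.2
Authorship (.=original, N=cursor N): 3 . . . . . 1 . 2
Index 0: author = 3

Answer: cursor 3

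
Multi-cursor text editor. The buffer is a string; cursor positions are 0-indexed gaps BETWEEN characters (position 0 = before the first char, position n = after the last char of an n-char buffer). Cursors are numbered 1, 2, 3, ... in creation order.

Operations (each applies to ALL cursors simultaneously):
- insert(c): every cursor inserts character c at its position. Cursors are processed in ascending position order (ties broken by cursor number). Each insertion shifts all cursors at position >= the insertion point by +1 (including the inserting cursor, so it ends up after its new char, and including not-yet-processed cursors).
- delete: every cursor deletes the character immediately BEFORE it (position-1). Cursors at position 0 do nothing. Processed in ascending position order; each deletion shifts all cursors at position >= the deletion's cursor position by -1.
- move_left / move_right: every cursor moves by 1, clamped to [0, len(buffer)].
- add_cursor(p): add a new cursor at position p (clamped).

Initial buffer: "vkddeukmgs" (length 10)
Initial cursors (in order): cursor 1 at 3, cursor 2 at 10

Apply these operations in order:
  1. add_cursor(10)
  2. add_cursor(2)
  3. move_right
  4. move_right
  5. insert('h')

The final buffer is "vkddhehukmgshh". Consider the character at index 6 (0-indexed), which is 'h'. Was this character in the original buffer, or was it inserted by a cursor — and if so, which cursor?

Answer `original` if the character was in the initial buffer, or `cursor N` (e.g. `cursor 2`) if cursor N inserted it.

Answer: cursor 1

Derivation:
After op 1 (add_cursor(10)): buffer="vkddeukmgs" (len 10), cursors c1@3 c2@10 c3@10, authorship ..........
After op 2 (add_cursor(2)): buffer="vkddeukmgs" (len 10), cursors c4@2 c1@3 c2@10 c3@10, authorship ..........
After op 3 (move_right): buffer="vkddeukmgs" (len 10), cursors c4@3 c1@4 c2@10 c3@10, authorship ..........
After op 4 (move_right): buffer="vkddeukmgs" (len 10), cursors c4@4 c1@5 c2@10 c3@10, authorship ..........
After op 5 (insert('h')): buffer="vkddhehukmgshh" (len 14), cursors c4@5 c1@7 c2@14 c3@14, authorship ....4.1.....23
Authorship (.=original, N=cursor N): . . . . 4 . 1 . . . . . 2 3
Index 6: author = 1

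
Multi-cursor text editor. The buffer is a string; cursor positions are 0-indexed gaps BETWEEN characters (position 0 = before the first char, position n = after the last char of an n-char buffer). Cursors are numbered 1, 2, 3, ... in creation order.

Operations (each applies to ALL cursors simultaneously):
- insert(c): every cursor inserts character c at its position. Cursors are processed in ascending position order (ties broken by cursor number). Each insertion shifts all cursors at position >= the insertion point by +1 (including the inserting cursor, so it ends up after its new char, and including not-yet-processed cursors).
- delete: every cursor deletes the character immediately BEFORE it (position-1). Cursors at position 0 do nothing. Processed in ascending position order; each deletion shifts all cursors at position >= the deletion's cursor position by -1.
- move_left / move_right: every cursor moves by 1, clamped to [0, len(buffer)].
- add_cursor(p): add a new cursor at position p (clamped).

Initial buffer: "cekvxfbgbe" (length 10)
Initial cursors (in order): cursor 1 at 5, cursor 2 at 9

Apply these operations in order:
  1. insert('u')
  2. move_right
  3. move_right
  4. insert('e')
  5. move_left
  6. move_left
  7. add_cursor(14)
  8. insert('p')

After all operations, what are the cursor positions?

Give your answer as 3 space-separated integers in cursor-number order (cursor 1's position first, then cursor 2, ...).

After op 1 (insert('u')): buffer="cekvxufbgbue" (len 12), cursors c1@6 c2@11, authorship .....1....2.
After op 2 (move_right): buffer="cekvxufbgbue" (len 12), cursors c1@7 c2@12, authorship .....1....2.
After op 3 (move_right): buffer="cekvxufbgbue" (len 12), cursors c1@8 c2@12, authorship .....1....2.
After op 4 (insert('e')): buffer="cekvxufbegbuee" (len 14), cursors c1@9 c2@14, authorship .....1..1..2.2
After op 5 (move_left): buffer="cekvxufbegbuee" (len 14), cursors c1@8 c2@13, authorship .....1..1..2.2
After op 6 (move_left): buffer="cekvxufbegbuee" (len 14), cursors c1@7 c2@12, authorship .....1..1..2.2
After op 7 (add_cursor(14)): buffer="cekvxufbegbuee" (len 14), cursors c1@7 c2@12 c3@14, authorship .....1..1..2.2
After op 8 (insert('p')): buffer="cekvxufpbegbupeep" (len 17), cursors c1@8 c2@14 c3@17, authorship .....1.1.1..22.23

Answer: 8 14 17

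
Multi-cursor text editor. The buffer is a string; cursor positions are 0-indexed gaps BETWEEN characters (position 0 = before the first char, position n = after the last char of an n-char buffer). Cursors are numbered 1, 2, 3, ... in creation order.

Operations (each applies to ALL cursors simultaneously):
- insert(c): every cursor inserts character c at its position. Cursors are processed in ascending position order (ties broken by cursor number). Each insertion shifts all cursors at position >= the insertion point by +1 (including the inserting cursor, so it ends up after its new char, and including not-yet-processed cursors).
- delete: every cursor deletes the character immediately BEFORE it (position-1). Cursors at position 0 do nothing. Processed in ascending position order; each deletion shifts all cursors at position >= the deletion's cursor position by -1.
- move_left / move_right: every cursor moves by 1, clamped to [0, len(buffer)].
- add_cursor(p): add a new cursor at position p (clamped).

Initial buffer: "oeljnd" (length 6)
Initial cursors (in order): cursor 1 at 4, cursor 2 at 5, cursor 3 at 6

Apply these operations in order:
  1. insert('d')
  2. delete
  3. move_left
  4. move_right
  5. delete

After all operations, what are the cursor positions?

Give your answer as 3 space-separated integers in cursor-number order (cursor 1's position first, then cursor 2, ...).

After op 1 (insert('d')): buffer="oeljdnddd" (len 9), cursors c1@5 c2@7 c3@9, authorship ....1.2.3
After op 2 (delete): buffer="oeljnd" (len 6), cursors c1@4 c2@5 c3@6, authorship ......
After op 3 (move_left): buffer="oeljnd" (len 6), cursors c1@3 c2@4 c3@5, authorship ......
After op 4 (move_right): buffer="oeljnd" (len 6), cursors c1@4 c2@5 c3@6, authorship ......
After op 5 (delete): buffer="oel" (len 3), cursors c1@3 c2@3 c3@3, authorship ...

Answer: 3 3 3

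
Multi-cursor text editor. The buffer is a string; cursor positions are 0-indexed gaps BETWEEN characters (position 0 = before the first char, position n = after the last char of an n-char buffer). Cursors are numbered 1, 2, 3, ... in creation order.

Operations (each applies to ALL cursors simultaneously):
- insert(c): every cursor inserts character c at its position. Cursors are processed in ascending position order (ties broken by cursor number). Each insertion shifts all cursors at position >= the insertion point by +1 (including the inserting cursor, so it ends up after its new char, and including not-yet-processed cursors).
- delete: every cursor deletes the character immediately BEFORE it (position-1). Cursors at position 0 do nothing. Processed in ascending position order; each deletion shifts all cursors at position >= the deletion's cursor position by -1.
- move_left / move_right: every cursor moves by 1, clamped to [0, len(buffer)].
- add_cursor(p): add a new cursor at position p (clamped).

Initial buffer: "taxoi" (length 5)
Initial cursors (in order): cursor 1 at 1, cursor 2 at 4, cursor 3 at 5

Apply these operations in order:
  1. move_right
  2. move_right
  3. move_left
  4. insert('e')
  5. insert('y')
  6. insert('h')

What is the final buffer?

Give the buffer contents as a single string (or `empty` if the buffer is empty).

Answer: taeyhxoeeyyhhi

Derivation:
After op 1 (move_right): buffer="taxoi" (len 5), cursors c1@2 c2@5 c3@5, authorship .....
After op 2 (move_right): buffer="taxoi" (len 5), cursors c1@3 c2@5 c3@5, authorship .....
After op 3 (move_left): buffer="taxoi" (len 5), cursors c1@2 c2@4 c3@4, authorship .....
After op 4 (insert('e')): buffer="taexoeei" (len 8), cursors c1@3 c2@7 c3@7, authorship ..1..23.
After op 5 (insert('y')): buffer="taeyxoeeyyi" (len 11), cursors c1@4 c2@10 c3@10, authorship ..11..2323.
After op 6 (insert('h')): buffer="taeyhxoeeyyhhi" (len 14), cursors c1@5 c2@13 c3@13, authorship ..111..232323.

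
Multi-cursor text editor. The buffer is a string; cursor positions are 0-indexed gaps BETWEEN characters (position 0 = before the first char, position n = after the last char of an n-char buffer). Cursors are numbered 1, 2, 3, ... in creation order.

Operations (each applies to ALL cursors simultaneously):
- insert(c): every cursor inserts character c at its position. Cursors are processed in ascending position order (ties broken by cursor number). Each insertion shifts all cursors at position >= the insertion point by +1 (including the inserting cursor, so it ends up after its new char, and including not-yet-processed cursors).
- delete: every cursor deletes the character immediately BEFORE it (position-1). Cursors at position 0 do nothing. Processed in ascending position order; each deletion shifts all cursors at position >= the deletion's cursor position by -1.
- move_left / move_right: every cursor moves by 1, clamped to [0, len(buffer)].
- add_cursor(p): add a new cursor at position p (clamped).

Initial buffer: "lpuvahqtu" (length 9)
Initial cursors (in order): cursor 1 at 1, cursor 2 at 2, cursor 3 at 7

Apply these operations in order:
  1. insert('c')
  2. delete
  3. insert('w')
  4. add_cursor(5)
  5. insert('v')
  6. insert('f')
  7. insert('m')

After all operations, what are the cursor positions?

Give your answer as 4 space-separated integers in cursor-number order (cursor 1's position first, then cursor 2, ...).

After op 1 (insert('c')): buffer="lcpcuvahqctu" (len 12), cursors c1@2 c2@4 c3@10, authorship .1.2.....3..
After op 2 (delete): buffer="lpuvahqtu" (len 9), cursors c1@1 c2@2 c3@7, authorship .........
After op 3 (insert('w')): buffer="lwpwuvahqwtu" (len 12), cursors c1@2 c2@4 c3@10, authorship .1.2.....3..
After op 4 (add_cursor(5)): buffer="lwpwuvahqwtu" (len 12), cursors c1@2 c2@4 c4@5 c3@10, authorship .1.2.....3..
After op 5 (insert('v')): buffer="lwvpwvuvvahqwvtu" (len 16), cursors c1@3 c2@6 c4@8 c3@14, authorship .11.22.4....33..
After op 6 (insert('f')): buffer="lwvfpwvfuvfvahqwvftu" (len 20), cursors c1@4 c2@8 c4@11 c3@18, authorship .111.222.44....333..
After op 7 (insert('m')): buffer="lwvfmpwvfmuvfmvahqwvfmtu" (len 24), cursors c1@5 c2@10 c4@14 c3@22, authorship .1111.2222.444....3333..

Answer: 5 10 22 14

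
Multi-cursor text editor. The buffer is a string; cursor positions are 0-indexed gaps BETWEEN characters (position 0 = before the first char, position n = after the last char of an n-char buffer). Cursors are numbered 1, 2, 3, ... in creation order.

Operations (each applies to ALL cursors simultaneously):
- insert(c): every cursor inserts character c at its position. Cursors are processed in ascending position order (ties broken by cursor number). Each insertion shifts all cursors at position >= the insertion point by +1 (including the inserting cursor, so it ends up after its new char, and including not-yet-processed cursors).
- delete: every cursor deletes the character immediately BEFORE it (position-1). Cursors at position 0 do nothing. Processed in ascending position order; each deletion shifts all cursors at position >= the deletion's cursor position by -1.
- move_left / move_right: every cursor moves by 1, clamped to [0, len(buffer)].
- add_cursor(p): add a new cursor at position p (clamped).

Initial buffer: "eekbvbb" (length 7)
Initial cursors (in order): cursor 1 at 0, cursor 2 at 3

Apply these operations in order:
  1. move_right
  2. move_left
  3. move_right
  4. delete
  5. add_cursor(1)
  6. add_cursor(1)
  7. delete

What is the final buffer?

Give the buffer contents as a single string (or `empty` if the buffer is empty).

After op 1 (move_right): buffer="eekbvbb" (len 7), cursors c1@1 c2@4, authorship .......
After op 2 (move_left): buffer="eekbvbb" (len 7), cursors c1@0 c2@3, authorship .......
After op 3 (move_right): buffer="eekbvbb" (len 7), cursors c1@1 c2@4, authorship .......
After op 4 (delete): buffer="ekvbb" (len 5), cursors c1@0 c2@2, authorship .....
After op 5 (add_cursor(1)): buffer="ekvbb" (len 5), cursors c1@0 c3@1 c2@2, authorship .....
After op 6 (add_cursor(1)): buffer="ekvbb" (len 5), cursors c1@0 c3@1 c4@1 c2@2, authorship .....
After op 7 (delete): buffer="vbb" (len 3), cursors c1@0 c2@0 c3@0 c4@0, authorship ...

Answer: vbb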